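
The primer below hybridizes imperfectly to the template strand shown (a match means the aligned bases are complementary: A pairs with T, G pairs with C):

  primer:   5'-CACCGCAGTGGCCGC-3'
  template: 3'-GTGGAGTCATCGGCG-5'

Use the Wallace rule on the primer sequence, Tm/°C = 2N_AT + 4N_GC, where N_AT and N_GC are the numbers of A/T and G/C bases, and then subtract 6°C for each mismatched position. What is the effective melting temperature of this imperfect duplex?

42°C

Primer base counts: A=2, T=1, G=5, C=7 → A+T=3, G+C=12
Perfect-match Tm = 2(3) + 4(12) = 6 + 48 = 54°C
Mismatches (positions where the bases are not complementary): 2 (at positions 5, 10)
Effective Tm = 54 − 2×6 = 54 − 12 = 42°C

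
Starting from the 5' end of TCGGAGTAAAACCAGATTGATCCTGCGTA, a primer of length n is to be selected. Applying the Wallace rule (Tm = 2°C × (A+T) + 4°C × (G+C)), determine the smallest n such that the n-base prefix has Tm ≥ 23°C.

First 7 bases: TCGGAGT → Tm = 22°C (< 23°C)
First 8 bases: TCGGAGTA → Tm = 24°C (≥ 23°C)
Since every base adds ≥2°C, Tm only increases with n, so the threshold is first crossed at n = 8.

n = 8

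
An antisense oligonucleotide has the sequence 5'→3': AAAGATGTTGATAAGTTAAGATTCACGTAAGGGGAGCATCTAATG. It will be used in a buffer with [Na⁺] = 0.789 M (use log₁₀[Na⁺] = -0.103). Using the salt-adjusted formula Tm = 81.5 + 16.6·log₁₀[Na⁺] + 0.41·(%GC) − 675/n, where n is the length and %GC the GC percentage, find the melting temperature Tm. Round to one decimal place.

79.4°C

Length n = 45. Base counts: A=17, G=12, T=12, C=4
G+C = 16, so %GC = 16/45 × 100 = 35.556%
Salt term: 16.6 × (-0.103) = -1.71
GC term: 0.41 × 35.556 = 14.578; length term: −675/45 = −15
Tm = 81.5 + (-1.71) + 14.578 − 15 = 79.368 → 79.4°C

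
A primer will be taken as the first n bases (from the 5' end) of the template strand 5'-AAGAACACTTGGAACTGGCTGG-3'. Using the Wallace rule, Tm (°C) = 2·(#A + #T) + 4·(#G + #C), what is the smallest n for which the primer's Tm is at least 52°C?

n = 18

First 17 bases: AAGAACACTTGGAACTG → Tm = 48°C (< 52°C)
First 18 bases: AAGAACACTTGGAACTGG → Tm = 52°C (≥ 52°C)
Each additional base adds 2°C (A/T) or 4°C (G/C), so Tm is non-decreasing in n; n = 18 is the first length to reach 52°C.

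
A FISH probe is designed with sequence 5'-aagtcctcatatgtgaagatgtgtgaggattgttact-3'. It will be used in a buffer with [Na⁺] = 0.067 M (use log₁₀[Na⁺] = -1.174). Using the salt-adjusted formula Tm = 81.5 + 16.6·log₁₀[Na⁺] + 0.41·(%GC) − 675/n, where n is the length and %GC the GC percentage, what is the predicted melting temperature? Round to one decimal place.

Length n = 37. Counting bases: G=10, C=4, T=13, A=10
G+C = 14, so %GC = 14/37 × 100 = 37.838%
Salt term: 16.6 × (-1.174) = -19.488
GC term: 0.41 × 37.838 = 15.514; length term: −675/37 = −18.243
Tm = 81.5 + (-19.488) + 15.514 − 18.243 = 59.283 → 59.3°C

59.3°C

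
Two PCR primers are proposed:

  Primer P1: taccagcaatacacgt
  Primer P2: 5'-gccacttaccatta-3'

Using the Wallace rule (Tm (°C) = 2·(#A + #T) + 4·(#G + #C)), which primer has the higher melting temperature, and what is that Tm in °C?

Primer P1: A+T=9, G+C=7 → Tm = 2(9)+4(7) = 46°C
Primer P2: A+T=8, G+C=6 → Tm = 2(8)+4(6) = 40°C
46°C vs 40°C → primer P1 is higher.

Primer P1, 46°C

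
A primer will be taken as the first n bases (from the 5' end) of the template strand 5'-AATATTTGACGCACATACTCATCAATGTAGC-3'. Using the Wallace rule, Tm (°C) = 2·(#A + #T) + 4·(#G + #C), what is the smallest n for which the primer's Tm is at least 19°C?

First 8 bases: AATATTTG → Tm = 18°C (< 19°C)
First 9 bases: AATATTTGA → Tm = 20°C (≥ 19°C)
Each additional base adds 2°C (A/T) or 4°C (G/C), so Tm is non-decreasing in n; n = 9 is the first length to reach 19°C.

n = 9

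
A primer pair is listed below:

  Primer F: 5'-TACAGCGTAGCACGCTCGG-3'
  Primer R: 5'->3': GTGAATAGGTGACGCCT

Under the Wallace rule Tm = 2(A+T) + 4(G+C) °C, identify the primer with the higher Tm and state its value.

Primer F, 62°C

Primer F: A+T=7, G+C=12 → Tm = 2(7)+4(12) = 62°C
Primer R: A+T=8, G+C=9 → Tm = 2(8)+4(9) = 52°C
62°C vs 52°C → primer F is higher.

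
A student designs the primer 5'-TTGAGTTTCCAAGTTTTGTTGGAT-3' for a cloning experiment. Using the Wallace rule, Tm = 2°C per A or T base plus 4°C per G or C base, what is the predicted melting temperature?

64°C

G=6, C=2, T=12, A=4
A+T = 16, G+C = 8
Tm = 2×16 + 4×8 = 64°C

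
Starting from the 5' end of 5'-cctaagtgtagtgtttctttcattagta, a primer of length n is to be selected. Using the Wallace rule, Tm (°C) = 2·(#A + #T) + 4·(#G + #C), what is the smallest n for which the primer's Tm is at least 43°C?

n = 16

First 15 bases: CCTAAGTGTAGTGTT → Tm = 42°C (< 43°C)
First 16 bases: CCTAAGTGTAGTGTTT → Tm = 44°C (≥ 43°C)
Since every base adds ≥2°C, Tm only increases with n, so the threshold is first crossed at n = 16.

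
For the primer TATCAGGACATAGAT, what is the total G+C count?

G=3, T=4, C=2, A=6
Total G or C: 3 + 2 = 5

5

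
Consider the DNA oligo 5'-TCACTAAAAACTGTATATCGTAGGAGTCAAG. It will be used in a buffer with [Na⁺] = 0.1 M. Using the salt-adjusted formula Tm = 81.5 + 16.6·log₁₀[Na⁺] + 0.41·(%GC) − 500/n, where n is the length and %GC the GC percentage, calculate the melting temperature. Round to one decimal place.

Length n = 31. Counting bases: A=12, G=6, C=5, T=8
G+C = 11, so %GC = 11/31 × 100 = 35.484%
Salt term: 16.6 × (-1) = -16.6
GC term: 0.41 × 35.484 = 14.548; length term: −500/31 = −16.129
Tm = 81.5 + (-16.6) + 14.548 − 16.129 = 63.319 → 63.3°C

63.3°C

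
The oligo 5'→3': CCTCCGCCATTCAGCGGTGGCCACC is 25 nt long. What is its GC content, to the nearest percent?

72%

Counting bases: C=12, T=4, A=3, G=6
G+C = 6 + 12 = 18 out of 25 bases
%GC = 18/25 × 100 = 72% ≈ 72%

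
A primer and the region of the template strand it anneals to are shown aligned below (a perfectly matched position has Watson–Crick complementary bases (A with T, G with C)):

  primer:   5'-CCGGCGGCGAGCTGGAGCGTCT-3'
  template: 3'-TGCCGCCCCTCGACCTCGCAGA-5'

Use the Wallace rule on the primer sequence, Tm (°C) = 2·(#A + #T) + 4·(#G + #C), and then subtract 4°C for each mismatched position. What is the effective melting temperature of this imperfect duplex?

Primer base counts: A=2, T=3, G=10, C=7 → A+T=5, G+C=17
Perfect-match Tm = 2(5) + 4(17) = 10 + 68 = 78°C
Mismatches (positions where the bases are not complementary): 2 (at positions 1, 8)
Effective Tm = 78 − 2×4 = 78 − 8 = 70°C

70°C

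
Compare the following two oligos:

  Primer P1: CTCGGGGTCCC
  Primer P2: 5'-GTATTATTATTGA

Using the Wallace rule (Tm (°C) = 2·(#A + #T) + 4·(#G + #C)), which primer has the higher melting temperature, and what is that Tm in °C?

Primer P1, 40°C

Primer P1: A+T=2, G+C=9 → Tm = 2(2)+4(9) = 40°C
Primer P2: A+T=11, G+C=2 → Tm = 2(11)+4(2) = 30°C
40°C vs 30°C → primer P1 is higher.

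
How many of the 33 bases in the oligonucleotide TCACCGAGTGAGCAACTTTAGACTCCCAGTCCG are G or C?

G=7, T=7, A=8, C=11
Total G or C: 7 + 11 = 18

18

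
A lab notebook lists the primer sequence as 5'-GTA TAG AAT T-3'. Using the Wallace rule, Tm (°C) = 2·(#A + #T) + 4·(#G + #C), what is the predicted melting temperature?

T=4, G=2, C=0, A=4
So N_AT = 8 and N_GC = 2.
Tm = 2(8) + 4(2) = 16 + 8 = 24°C

24°C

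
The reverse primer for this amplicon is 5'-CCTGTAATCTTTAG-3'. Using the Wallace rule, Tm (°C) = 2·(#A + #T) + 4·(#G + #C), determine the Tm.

Scanning the sequence gives A=3, G=2, T=6, C=3.
AT pairs contribute 9, GC pairs contribute 5.
Tm = 2×9 + 4×5 = 38°C

38°C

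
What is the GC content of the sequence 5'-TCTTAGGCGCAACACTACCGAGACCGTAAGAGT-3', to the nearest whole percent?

52%

Scanning the sequence gives C=9, T=6, G=8, A=10.
G+C = 8 + 9 = 17 out of 33 bases
%GC = 17/33 × 100 = 51.52% ≈ 52%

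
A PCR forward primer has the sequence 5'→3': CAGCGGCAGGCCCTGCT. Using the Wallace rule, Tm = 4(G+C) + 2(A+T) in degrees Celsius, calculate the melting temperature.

60°C

Base counts: C=7, A=2, T=2, G=6
So N_AT = 4 and N_GC = 13.
Tm = 2(4) + 4(13) = 8 + 52 = 60°C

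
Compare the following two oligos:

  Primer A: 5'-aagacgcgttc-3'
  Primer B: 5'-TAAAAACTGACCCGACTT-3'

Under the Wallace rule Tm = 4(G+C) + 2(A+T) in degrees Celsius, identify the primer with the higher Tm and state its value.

Primer B, 50°C

Primer A: A+T=5, G+C=6 → Tm = 2(5)+4(6) = 34°C
Primer B: A+T=11, G+C=7 → Tm = 2(11)+4(7) = 50°C
34°C vs 50°C → primer B is higher.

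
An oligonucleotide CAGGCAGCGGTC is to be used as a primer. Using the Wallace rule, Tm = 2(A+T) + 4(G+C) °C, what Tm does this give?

42°C

Counting bases: A=2, C=4, T=1, G=5
AT pairs contribute 3, GC pairs contribute 9.
Tm = 4·9 + 2·3 = 36 + 6 = 42°C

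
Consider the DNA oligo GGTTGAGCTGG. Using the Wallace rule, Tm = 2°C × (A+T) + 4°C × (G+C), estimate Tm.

G=6, A=1, C=1, T=3
AT pairs contribute 4, GC pairs contribute 7.
Tm = 2×4 + 4×7 = 36°C

36°C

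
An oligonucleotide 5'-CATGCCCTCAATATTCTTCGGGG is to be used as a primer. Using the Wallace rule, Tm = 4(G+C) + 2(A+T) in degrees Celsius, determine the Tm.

70°C

A=4, C=7, G=5, T=7
AT pairs contribute 11, GC pairs contribute 12.
Tm = 4·12 + 2·11 = 48 + 22 = 70°C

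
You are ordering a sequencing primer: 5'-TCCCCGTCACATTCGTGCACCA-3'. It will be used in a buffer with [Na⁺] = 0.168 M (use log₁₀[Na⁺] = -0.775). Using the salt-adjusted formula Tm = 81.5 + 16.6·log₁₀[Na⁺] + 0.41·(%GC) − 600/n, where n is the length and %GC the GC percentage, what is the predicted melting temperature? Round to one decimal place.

65.6°C

Length n = 22. Scanning the sequence gives C=10, G=3, A=4, T=5.
G+C = 13, so %GC = 13/22 × 100 = 59.091%
Salt term: 16.6 × (-0.775) = -12.865
GC term: 0.41 × 59.091 = 24.227; length term: −600/22 = −27.273
Tm = 81.5 + (-12.865) + 24.227 − 27.273 = 65.589 → 65.6°C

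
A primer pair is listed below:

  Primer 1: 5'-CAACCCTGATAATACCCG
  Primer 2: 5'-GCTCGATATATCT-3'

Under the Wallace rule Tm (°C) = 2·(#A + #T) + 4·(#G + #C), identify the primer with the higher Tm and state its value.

Primer 1, 54°C

Primer 1: A+T=9, G+C=9 → Tm = 2(9)+4(9) = 54°C
Primer 2: A+T=8, G+C=5 → Tm = 2(8)+4(5) = 36°C
54°C vs 36°C → primer 1 is higher.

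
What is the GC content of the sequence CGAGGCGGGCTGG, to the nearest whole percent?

C=3, G=8, T=1, A=1
G+C = 8 + 3 = 11 out of 13 bases
%GC = 11/13 × 100 = 84.62% ≈ 85%

85%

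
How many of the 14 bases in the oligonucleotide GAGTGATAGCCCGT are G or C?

Base counts: A=3, C=3, G=5, T=3
Total G or C: 5 + 3 = 8

8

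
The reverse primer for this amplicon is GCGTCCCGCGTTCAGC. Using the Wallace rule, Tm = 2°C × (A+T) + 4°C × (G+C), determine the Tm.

Base counts: A=1, C=7, T=3, G=5
AT pairs contribute 4, GC pairs contribute 12.
Tm = 4·12 + 2·4 = 48 + 8 = 56°C

56°C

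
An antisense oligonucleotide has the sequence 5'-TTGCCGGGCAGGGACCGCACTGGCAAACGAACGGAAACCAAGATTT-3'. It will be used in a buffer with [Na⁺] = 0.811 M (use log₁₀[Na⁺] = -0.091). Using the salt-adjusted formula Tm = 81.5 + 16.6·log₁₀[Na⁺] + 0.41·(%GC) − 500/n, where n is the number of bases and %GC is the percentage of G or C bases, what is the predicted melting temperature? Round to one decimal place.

92.3°C

Length n = 46. Base counts: C=12, T=6, G=14, A=14
G+C = 26, so %GC = 26/46 × 100 = 56.522%
Salt term: 16.6 × (-0.091) = -1.511
GC term: 0.41 × 56.522 = 23.174; length term: −500/46 = −10.87
Tm = 81.5 + (-1.511) + 23.174 − 10.87 = 92.293 → 92.3°C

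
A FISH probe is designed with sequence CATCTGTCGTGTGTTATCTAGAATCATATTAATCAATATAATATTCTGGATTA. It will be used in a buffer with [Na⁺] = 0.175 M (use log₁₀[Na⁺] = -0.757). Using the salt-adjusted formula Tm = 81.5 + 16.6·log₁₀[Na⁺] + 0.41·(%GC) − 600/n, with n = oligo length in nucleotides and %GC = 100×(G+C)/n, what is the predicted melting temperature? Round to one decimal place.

68.4°C

Length n = 53. Counting bases: G=7, A=17, T=22, C=7
G+C = 14, so %GC = 14/53 × 100 = 26.415%
Salt term: 16.6 × (-0.757) = -12.566
GC term: 0.41 × 26.415 = 10.83; length term: −600/53 = −11.321
Tm = 81.5 + (-12.566) + 10.83 − 11.321 = 68.443 → 68.4°C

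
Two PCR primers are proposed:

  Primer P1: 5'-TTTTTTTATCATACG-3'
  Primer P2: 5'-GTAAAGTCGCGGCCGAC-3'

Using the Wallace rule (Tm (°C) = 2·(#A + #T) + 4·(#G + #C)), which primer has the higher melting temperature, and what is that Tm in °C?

Primer P1: A+T=12, G+C=3 → Tm = 2(12)+4(3) = 36°C
Primer P2: A+T=6, G+C=11 → Tm = 2(6)+4(11) = 56°C
36°C vs 56°C → primer P2 is higher.

Primer P2, 56°C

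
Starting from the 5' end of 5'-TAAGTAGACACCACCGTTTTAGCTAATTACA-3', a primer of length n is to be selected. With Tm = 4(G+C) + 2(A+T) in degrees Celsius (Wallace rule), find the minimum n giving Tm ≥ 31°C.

n = 12

First 11 bases: TAAGTAGACAC → Tm = 30°C (< 31°C)
First 12 bases: TAAGTAGACACC → Tm = 34°C (≥ 31°C)
Each additional base adds 2°C (A/T) or 4°C (G/C), so Tm is non-decreasing in n; n = 12 is the first length to reach 31°C.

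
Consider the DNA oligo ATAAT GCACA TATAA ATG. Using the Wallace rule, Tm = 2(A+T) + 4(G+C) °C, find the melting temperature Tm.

44°C

Scanning the sequence gives G=2, C=2, A=9, T=5.
So N_AT = 14 and N_GC = 4.
Tm = 2(14) + 4(4) = 28 + 16 = 44°C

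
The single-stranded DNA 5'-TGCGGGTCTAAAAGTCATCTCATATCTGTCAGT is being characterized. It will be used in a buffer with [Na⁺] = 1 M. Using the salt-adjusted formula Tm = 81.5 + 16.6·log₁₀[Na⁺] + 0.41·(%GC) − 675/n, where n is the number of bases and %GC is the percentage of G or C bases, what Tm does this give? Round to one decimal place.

Length n = 33. Counting bases: T=11, C=7, G=7, A=8
G+C = 14, so %GC = 14/33 × 100 = 42.424%
Salt term: 16.6 × (0) = 0
GC term: 0.41 × 42.424 = 17.394; length term: −675/33 = −20.455
Tm = 81.5 + (0) + 17.394 − 20.455 = 78.439 → 78.4°C

78.4°C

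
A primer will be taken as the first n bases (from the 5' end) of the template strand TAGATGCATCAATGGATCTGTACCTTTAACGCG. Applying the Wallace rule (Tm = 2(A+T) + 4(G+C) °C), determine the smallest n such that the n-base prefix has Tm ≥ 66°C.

First 23 bases: TAGATGCATCAATGGATCTGTAC → Tm = 64°C (< 66°C)
First 24 bases: TAGATGCATCAATGGATCTGTACC → Tm = 68°C (≥ 66°C)
Each additional base adds 2°C (A/T) or 4°C (G/C), so Tm is non-decreasing in n; n = 24 is the first length to reach 66°C.

n = 24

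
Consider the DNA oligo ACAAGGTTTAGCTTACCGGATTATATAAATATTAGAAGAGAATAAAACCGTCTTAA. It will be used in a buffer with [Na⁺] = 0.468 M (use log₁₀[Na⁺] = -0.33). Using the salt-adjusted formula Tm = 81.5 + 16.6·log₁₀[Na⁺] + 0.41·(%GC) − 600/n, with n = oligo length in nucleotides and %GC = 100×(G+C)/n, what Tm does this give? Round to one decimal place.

77.0°C

Length n = 56. C=7, G=9, A=24, T=16
G+C = 16, so %GC = 16/56 × 100 = 28.571%
Salt term: 16.6 × (-0.33) = -5.478
GC term: 0.41 × 28.571 = 11.714; length term: −600/56 = −10.714
Tm = 81.5 + (-5.478) + 11.714 − 10.714 = 77.022 → 77.0°C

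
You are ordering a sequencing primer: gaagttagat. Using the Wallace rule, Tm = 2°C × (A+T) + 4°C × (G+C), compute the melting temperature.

26°C

Scanning the sequence gives C=0, T=3, G=3, A=4.
A+T = 7, G+C = 3
Tm = 2(7) + 4(3) = 14 + 12 = 26°C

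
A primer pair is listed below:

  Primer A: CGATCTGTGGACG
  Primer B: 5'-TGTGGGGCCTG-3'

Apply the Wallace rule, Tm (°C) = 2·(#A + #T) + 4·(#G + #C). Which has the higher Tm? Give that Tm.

Primer A, 42°C

Primer A: A+T=5, G+C=8 → Tm = 2(5)+4(8) = 42°C
Primer B: A+T=3, G+C=8 → Tm = 2(3)+4(8) = 38°C
42°C vs 38°C → primer A is higher.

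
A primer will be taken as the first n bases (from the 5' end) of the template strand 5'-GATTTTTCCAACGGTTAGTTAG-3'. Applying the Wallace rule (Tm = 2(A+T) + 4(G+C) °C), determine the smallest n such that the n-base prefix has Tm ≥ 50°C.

First 17 bases: GATTTTTCCAACGGTTA → Tm = 46°C (< 50°C)
First 18 bases: GATTTTTCCAACGGTTAG → Tm = 50°C (≥ 50°C)
Since every base adds ≥2°C, Tm only increases with n, so the threshold is first crossed at n = 18.

n = 18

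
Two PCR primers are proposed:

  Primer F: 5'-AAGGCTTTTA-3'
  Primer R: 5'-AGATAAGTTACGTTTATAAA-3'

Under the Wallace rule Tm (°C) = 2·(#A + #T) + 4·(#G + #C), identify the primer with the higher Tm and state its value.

Primer R, 48°C

Primer F: A+T=7, G+C=3 → Tm = 2(7)+4(3) = 26°C
Primer R: A+T=16, G+C=4 → Tm = 2(16)+4(4) = 48°C
26°C vs 48°C → primer R is higher.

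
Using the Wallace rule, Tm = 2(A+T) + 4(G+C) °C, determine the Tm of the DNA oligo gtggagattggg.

38°C

A=2, G=7, T=3, C=0
AT pairs contribute 5, GC pairs contribute 7.
Tm = 2×5 + 4×7 = 38°C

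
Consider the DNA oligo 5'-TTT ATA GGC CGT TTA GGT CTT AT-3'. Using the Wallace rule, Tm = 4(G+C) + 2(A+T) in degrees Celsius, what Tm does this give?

62°C

Counting bases: G=5, C=3, T=11, A=4
AT pairs contribute 15, GC pairs contribute 8.
Tm = 2(15) + 4(8) = 30 + 32 = 62°C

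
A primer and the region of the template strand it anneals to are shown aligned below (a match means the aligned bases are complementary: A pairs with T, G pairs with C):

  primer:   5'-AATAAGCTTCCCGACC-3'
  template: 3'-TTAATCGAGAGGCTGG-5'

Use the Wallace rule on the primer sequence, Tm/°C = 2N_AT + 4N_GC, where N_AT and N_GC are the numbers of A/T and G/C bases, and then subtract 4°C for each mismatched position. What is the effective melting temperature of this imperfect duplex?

Primer base counts: A=5, T=3, G=2, C=6 → A+T=8, G+C=8
Perfect-match Tm = 2(8) + 4(8) = 16 + 32 = 48°C
Mismatches (positions where the bases are not complementary): 3 (at positions 4, 9, 10)
Effective Tm = 48 − 3×4 = 48 − 12 = 36°C

36°C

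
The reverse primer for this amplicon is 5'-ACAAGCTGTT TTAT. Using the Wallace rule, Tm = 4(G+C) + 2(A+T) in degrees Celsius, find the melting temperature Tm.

Base counts: T=6, A=4, G=2, C=2
AT pairs contribute 10, GC pairs contribute 4.
Tm = 2(10) + 4(4) = 20 + 16 = 36°C

36°C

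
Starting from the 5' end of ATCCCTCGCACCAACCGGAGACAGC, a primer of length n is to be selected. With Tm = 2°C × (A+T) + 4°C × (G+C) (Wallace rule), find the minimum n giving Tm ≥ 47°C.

n = 15

First 14 bases: ATCCCTCGCACCAA → Tm = 44°C (< 47°C)
First 15 bases: ATCCCTCGCACCAAC → Tm = 48°C (≥ 47°C)
Since every base adds ≥2°C, Tm only increases with n, so the threshold is first crossed at n = 15.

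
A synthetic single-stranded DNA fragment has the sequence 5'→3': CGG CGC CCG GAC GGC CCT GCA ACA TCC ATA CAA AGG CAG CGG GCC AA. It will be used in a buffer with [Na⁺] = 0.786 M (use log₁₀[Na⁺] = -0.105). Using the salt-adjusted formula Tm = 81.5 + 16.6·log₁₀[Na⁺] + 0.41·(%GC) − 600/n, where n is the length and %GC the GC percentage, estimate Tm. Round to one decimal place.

Length n = 47. Base counts: C=18, G=14, T=3, A=12
G+C = 32, so %GC = 32/47 × 100 = 68.085%
Salt term: 16.6 × (-0.105) = -1.743
GC term: 0.41 × 68.085 = 27.915; length term: −600/47 = −12.766
Tm = 81.5 + (-1.743) + 27.915 − 12.766 = 94.906 → 94.9°C

94.9°C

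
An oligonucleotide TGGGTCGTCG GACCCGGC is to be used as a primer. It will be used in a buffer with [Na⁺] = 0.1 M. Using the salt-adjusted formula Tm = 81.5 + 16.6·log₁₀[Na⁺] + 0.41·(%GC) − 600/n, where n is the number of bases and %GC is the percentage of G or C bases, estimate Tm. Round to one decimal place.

63.5°C

Length n = 18. C=6, T=3, A=1, G=8
G+C = 14, so %GC = 14/18 × 100 = 77.778%
Salt term: 16.6 × (-1) = -16.6
GC term: 0.41 × 77.778 = 31.889; length term: −600/18 = −33.333
Tm = 81.5 + (-16.6) + 31.889 − 33.333 = 63.456 → 63.5°C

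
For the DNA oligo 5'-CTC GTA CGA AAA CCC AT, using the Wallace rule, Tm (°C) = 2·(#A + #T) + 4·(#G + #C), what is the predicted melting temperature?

C=6, A=6, G=2, T=3
So N_AT = 9 and N_GC = 8.
Tm = 2×9 + 4×8 = 50°C

50°C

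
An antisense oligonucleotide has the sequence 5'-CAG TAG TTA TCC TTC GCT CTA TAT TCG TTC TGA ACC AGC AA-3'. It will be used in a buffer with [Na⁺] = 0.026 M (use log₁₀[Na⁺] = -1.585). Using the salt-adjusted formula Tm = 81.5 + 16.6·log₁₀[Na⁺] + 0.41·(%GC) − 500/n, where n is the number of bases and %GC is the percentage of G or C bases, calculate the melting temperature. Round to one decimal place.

60.0°C

Length n = 41. Counting bases: A=10, T=14, G=6, C=11
G+C = 17, so %GC = 17/41 × 100 = 41.463%
Salt term: 16.6 × (-1.585) = -26.311
GC term: 0.41 × 41.463 = 17; length term: −500/41 = −12.195
Tm = 81.5 + (-26.311) + 17 − 12.195 = 59.994 → 60.0°C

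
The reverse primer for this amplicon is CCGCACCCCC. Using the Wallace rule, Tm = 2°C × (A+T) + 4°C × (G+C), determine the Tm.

C=8, G=1, A=1, T=0
So N_AT = 1 and N_GC = 9.
Tm = 2×1 + 4×9 = 38°C

38°C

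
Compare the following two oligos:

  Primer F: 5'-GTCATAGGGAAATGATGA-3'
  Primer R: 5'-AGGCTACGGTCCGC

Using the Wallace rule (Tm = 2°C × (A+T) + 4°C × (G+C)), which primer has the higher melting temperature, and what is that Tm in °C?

Primer F, 50°C

Primer F: A+T=11, G+C=7 → Tm = 2(11)+4(7) = 50°C
Primer R: A+T=4, G+C=10 → Tm = 2(4)+4(10) = 48°C
50°C vs 48°C → primer F is higher.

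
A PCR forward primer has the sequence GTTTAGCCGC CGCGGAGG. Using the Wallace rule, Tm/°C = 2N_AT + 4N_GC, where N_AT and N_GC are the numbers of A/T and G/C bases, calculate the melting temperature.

62°C

Base counts: G=8, T=3, C=5, A=2
A+T = 5, G+C = 13
Tm = 2(5) + 4(13) = 10 + 52 = 62°C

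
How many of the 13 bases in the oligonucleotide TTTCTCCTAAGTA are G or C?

G=1, T=6, A=3, C=3
G+C = 1 + 3 = 4

4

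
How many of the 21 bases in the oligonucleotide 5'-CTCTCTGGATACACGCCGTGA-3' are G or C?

12

C=7, T=5, A=4, G=5
G+C = 5 + 7 = 12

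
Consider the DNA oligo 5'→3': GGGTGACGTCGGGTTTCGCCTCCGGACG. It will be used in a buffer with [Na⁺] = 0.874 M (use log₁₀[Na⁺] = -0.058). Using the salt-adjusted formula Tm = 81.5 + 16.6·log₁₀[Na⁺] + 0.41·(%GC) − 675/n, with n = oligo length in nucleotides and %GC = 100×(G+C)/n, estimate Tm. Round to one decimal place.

85.7°C

Length n = 28. C=8, T=6, G=12, A=2
G+C = 20, so %GC = 20/28 × 100 = 71.429%
Salt term: 16.6 × (-0.058) = -0.963
GC term: 0.41 × 71.429 = 29.286; length term: −675/28 = −24.107
Tm = 81.5 + (-0.963) + 29.286 − 24.107 = 85.716 → 85.7°C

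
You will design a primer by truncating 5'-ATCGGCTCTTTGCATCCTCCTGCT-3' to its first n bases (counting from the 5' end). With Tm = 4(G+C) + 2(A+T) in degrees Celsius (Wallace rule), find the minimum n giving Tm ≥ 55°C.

First 18 bases: ATCGGCTCTTTGCATCCT → Tm = 54°C (< 55°C)
First 19 bases: ATCGGCTCTTTGCATCCTC → Tm = 58°C (≥ 55°C)
Each additional base adds 2°C (A/T) or 4°C (G/C), so Tm is non-decreasing in n; n = 19 is the first length to reach 55°C.

n = 19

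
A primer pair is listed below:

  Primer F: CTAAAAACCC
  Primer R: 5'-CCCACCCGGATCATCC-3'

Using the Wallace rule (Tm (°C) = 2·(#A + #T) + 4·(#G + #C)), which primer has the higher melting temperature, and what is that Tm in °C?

Primer R, 54°C

Primer F: A+T=6, G+C=4 → Tm = 2(6)+4(4) = 28°C
Primer R: A+T=5, G+C=11 → Tm = 2(5)+4(11) = 54°C
28°C vs 54°C → primer R is higher.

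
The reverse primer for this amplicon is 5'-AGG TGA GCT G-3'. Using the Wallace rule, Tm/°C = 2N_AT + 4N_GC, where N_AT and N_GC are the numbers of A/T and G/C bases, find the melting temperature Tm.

Base counts: G=5, C=1, T=2, A=2
AT pairs contribute 4, GC pairs contribute 6.
Tm = 2(4) + 4(6) = 8 + 24 = 32°C

32°C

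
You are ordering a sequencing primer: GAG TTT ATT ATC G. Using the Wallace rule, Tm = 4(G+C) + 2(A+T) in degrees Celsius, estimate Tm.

34°C

Counting bases: G=3, A=3, T=6, C=1
AT pairs contribute 9, GC pairs contribute 4.
Tm = 2(9) + 4(4) = 18 + 16 = 34°C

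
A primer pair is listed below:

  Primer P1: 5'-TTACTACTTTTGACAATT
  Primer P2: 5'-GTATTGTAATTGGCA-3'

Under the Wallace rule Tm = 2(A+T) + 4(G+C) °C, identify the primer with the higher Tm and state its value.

Primer P1, 44°C

Primer P1: A+T=14, G+C=4 → Tm = 2(14)+4(4) = 44°C
Primer P2: A+T=10, G+C=5 → Tm = 2(10)+4(5) = 40°C
44°C vs 40°C → primer P1 is higher.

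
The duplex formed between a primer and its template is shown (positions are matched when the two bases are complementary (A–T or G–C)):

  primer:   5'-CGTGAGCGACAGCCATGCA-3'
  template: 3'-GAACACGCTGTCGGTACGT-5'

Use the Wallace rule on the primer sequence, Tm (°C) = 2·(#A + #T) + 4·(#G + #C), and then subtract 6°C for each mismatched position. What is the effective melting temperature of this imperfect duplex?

Primer base counts: A=5, T=2, G=6, C=6 → A+T=7, G+C=12
Perfect-match Tm = 2(7) + 4(12) = 14 + 48 = 62°C
Mismatches (positions where the bases are not complementary): 2 (at positions 2, 5)
Effective Tm = 62 − 2×6 = 62 − 12 = 50°C

50°C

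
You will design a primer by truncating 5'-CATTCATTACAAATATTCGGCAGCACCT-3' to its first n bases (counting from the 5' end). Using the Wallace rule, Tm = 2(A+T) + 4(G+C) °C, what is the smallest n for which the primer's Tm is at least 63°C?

First 23 bases: CATTCATTACAAATATTCGGCAG → Tm = 62°C (< 63°C)
First 24 bases: CATTCATTACAAATATTCGGCAGC → Tm = 66°C (≥ 63°C)
Each additional base adds 2°C (A/T) or 4°C (G/C), so Tm is non-decreasing in n; n = 24 is the first length to reach 63°C.

n = 24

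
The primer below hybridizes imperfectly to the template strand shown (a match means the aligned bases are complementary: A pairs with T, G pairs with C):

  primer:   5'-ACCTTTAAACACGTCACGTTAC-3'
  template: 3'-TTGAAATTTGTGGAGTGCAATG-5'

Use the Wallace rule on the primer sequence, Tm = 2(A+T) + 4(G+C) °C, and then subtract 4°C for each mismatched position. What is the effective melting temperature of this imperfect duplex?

Primer base counts: A=7, T=6, G=2, C=7 → A+T=13, G+C=9
Perfect-match Tm = 2(13) + 4(9) = 26 + 36 = 62°C
Mismatches (positions where the bases are not complementary): 2 (at positions 2, 13)
Effective Tm = 62 − 2×4 = 62 − 8 = 54°C

54°C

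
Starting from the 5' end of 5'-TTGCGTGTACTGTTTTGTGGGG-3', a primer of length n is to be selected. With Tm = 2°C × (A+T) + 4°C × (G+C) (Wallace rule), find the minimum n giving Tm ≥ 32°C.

First 10 bases: TTGCGTGTAC → Tm = 30°C (< 32°C)
First 11 bases: TTGCGTGTACT → Tm = 32°C (≥ 32°C)
Each additional base adds 2°C (A/T) or 4°C (G/C), so Tm is non-decreasing in n; n = 11 is the first length to reach 32°C.

n = 11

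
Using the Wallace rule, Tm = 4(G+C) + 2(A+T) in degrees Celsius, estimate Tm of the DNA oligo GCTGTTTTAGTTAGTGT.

46°C

Counting bases: T=9, A=2, G=5, C=1
A+T = 11, G+C = 6
Tm = 2(11) + 4(6) = 22 + 24 = 46°C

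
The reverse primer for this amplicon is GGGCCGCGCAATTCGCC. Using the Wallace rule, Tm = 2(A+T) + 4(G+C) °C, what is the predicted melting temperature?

60°C

Counting bases: G=6, T=2, A=2, C=7
A+T = 4, G+C = 13
Tm = 2(4) + 4(13) = 8 + 52 = 60°C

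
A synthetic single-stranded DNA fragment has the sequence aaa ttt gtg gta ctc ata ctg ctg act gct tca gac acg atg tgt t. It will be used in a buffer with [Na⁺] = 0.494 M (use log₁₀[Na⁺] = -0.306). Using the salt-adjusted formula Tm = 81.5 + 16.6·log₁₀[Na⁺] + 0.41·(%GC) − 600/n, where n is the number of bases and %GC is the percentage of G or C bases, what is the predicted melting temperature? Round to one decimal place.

Length n = 46. Scanning the sequence gives A=11, T=16, C=9, G=10.
G+C = 19, so %GC = 19/46 × 100 = 41.304%
Salt term: 16.6 × (-0.306) = -5.08
GC term: 0.41 × 41.304 = 16.935; length term: −600/46 = −13.043
Tm = 81.5 + (-5.08) + 16.935 − 13.043 = 80.312 → 80.3°C

80.3°C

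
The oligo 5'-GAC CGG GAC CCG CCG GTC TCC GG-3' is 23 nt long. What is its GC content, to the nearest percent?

Counting bases: A=2, G=9, T=2, C=10
G+C = 9 + 10 = 19 out of 23 bases
%GC = 19/23 × 100 = 82.61% ≈ 83%

83%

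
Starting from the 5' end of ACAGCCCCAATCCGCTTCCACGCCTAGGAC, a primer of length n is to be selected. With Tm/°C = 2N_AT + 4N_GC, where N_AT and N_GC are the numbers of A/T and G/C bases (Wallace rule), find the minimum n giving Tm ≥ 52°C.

n = 16

First 15 bases: ACAGCCCCAATCCGC → Tm = 50°C (< 52°C)
First 16 bases: ACAGCCCCAATCCGCT → Tm = 52°C (≥ 52°C)
Since every base adds ≥2°C, Tm only increases with n, so the threshold is first crossed at n = 16.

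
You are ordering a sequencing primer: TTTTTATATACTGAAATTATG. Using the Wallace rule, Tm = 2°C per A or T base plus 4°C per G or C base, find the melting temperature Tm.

48°C

Counting bases: G=2, A=7, T=11, C=1
AT pairs contribute 18, GC pairs contribute 3.
Tm = 4·3 + 2·18 = 12 + 36 = 48°C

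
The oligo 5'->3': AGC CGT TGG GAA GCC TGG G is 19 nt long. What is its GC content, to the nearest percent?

68%

C=4, G=9, T=3, A=3
G+C = 9 + 4 = 13 out of 19 bases
%GC = 13/19 × 100 = 68.42% ≈ 68%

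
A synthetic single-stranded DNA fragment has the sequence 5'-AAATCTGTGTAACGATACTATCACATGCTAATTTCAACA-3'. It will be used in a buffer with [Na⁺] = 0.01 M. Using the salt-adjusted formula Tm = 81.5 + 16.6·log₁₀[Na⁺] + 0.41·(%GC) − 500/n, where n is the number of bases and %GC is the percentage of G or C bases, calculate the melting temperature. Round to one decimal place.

Length n = 39. Base counts: T=12, C=8, A=15, G=4
G+C = 12, so %GC = 12/39 × 100 = 30.769%
Salt term: 16.6 × (-2) = -33.2
GC term: 0.41 × 30.769 = 12.615; length term: −500/39 = −12.821
Tm = 81.5 + (-33.2) + 12.615 − 12.821 = 48.094 → 48.1°C

48.1°C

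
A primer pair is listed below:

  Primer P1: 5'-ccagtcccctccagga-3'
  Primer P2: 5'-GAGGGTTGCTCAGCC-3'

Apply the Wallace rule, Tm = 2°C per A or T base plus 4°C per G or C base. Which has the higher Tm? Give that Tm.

Primer P1, 54°C

Primer P1: A+T=5, G+C=11 → Tm = 2(5)+4(11) = 54°C
Primer P2: A+T=5, G+C=10 → Tm = 2(5)+4(10) = 50°C
54°C vs 50°C → primer P1 is higher.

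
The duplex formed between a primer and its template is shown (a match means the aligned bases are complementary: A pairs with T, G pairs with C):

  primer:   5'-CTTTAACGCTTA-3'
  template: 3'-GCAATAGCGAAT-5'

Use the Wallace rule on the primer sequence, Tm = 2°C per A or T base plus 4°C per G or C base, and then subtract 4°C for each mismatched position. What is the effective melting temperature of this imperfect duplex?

24°C

Primer base counts: A=3, T=5, G=1, C=3 → A+T=8, G+C=4
Perfect-match Tm = 2(8) + 4(4) = 16 + 16 = 32°C
Mismatches (positions where the bases are not complementary): 2 (at positions 2, 6)
Effective Tm = 32 − 2×4 = 32 − 8 = 24°C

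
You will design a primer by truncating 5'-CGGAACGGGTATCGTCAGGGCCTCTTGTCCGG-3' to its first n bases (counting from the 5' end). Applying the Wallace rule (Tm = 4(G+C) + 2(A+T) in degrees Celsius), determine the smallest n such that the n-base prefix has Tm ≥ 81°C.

First 24 bases: CGGAACGGGTATCGTCAGGGCCTC → Tm = 80°C (< 81°C)
First 25 bases: CGGAACGGGTATCGTCAGGGCCTCT → Tm = 82°C (≥ 81°C)
Since every base adds ≥2°C, Tm only increases with n, so the threshold is first crossed at n = 25.

n = 25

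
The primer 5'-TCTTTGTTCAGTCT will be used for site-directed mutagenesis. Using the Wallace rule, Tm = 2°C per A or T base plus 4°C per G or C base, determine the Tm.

38°C

Base counts: C=3, T=8, A=1, G=2
So N_AT = 9 and N_GC = 5.
Tm = 2(9) + 4(5) = 18 + 20 = 38°C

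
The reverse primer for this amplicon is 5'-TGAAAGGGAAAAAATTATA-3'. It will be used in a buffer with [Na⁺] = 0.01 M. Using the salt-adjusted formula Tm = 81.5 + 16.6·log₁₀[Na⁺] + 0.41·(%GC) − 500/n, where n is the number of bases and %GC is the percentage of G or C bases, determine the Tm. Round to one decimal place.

Length n = 19. Base counts: A=11, C=0, G=4, T=4
G+C = 4, so %GC = 4/19 × 100 = 21.053%
Salt term: 16.6 × (-2) = -33.2
GC term: 0.41 × 21.053 = 8.632; length term: −500/19 = −26.316
Tm = 81.5 + (-33.2) + 8.632 − 26.316 = 30.616 → 30.6°C

30.6°C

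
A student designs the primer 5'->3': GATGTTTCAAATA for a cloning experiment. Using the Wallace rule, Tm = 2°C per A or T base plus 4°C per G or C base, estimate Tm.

32°C

Scanning the sequence gives G=2, A=5, T=5, C=1.
A+T = 10, G+C = 3
Tm = 2(10) + 4(3) = 20 + 12 = 32°C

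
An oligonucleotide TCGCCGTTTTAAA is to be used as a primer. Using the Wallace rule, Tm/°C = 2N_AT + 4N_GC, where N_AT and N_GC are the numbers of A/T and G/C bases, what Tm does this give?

G=2, A=3, T=5, C=3
A+T = 8, G+C = 5
Tm = 2(8) + 4(5) = 16 + 20 = 36°C

36°C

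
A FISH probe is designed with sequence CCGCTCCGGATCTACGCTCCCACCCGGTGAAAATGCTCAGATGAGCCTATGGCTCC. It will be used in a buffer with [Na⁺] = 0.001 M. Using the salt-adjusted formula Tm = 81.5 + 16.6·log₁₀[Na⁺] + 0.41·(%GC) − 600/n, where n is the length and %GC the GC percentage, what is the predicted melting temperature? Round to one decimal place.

Length n = 56. T=11, G=13, A=11, C=21
G+C = 34, so %GC = 34/56 × 100 = 60.714%
Salt term: 16.6 × (-3) = -49.8
GC term: 0.41 × 60.714 = 24.893; length term: −600/56 = −10.714
Tm = 81.5 + (-49.8) + 24.893 − 10.714 = 45.879 → 45.9°C

45.9°C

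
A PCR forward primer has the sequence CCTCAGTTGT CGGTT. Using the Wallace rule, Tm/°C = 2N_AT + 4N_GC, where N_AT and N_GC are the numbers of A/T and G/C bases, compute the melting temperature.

A=1, G=4, T=6, C=4
A+T = 7, G+C = 8
Tm = 2×7 + 4×8 = 46°C

46°C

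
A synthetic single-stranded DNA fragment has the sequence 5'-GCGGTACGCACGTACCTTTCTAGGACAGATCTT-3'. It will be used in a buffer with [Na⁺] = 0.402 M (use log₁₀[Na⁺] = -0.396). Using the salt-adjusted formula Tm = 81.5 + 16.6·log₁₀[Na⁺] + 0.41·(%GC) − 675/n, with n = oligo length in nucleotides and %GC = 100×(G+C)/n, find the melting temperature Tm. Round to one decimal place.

Length n = 33. Counting bases: C=9, A=7, G=8, T=9
G+C = 17, so %GC = 17/33 × 100 = 51.515%
Salt term: 16.6 × (-0.396) = -6.574
GC term: 0.41 × 51.515 = 21.121; length term: −675/33 = −20.455
Tm = 81.5 + (-6.574) + 21.121 − 20.455 = 75.592 → 75.6°C

75.6°C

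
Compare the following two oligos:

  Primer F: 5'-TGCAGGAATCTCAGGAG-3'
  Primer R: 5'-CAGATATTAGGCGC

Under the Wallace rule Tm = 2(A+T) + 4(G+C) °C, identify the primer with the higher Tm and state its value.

Primer F: A+T=8, G+C=9 → Tm = 2(8)+4(9) = 52°C
Primer R: A+T=7, G+C=7 → Tm = 2(7)+4(7) = 42°C
52°C vs 42°C → primer F is higher.

Primer F, 52°C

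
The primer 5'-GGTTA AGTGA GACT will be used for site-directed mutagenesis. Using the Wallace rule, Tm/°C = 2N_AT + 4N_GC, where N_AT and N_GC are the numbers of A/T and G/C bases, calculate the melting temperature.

40°C

Scanning the sequence gives T=4, G=5, A=4, C=1.
AT pairs contribute 8, GC pairs contribute 6.
Tm = 2(8) + 4(6) = 16 + 24 = 40°C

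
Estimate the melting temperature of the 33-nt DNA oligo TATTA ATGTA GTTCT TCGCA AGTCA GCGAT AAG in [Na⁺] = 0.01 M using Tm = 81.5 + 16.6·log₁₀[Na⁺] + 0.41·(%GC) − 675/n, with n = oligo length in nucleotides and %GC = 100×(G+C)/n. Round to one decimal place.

42.8°C

Length n = 33. Counting bases: C=5, A=10, T=11, G=7
G+C = 12, so %GC = 12/33 × 100 = 36.364%
Salt term: 16.6 × (-2) = -33.2
GC term: 0.41 × 36.364 = 14.909; length term: −675/33 = −20.455
Tm = 81.5 + (-33.2) + 14.909 − 20.455 = 42.754 → 42.8°C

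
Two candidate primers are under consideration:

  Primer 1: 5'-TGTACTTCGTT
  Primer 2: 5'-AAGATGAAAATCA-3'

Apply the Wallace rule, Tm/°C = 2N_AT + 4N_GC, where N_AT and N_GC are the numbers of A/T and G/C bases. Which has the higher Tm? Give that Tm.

Primer 1: A+T=7, G+C=4 → Tm = 2(7)+4(4) = 30°C
Primer 2: A+T=10, G+C=3 → Tm = 2(10)+4(3) = 32°C
30°C vs 32°C → primer 2 is higher.

Primer 2, 32°C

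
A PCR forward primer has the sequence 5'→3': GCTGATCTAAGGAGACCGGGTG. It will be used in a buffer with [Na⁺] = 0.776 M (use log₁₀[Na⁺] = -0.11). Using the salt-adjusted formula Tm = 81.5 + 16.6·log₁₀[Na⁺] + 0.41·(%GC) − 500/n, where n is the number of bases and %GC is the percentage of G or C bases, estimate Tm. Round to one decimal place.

Length n = 22. Base counts: A=5, G=9, T=4, C=4
G+C = 13, so %GC = 13/22 × 100 = 59.091%
Salt term: 16.6 × (-0.11) = -1.826
GC term: 0.41 × 59.091 = 24.227; length term: −500/22 = −22.727
Tm = 81.5 + (-1.826) + 24.227 − 22.727 = 81.174 → 81.2°C

81.2°C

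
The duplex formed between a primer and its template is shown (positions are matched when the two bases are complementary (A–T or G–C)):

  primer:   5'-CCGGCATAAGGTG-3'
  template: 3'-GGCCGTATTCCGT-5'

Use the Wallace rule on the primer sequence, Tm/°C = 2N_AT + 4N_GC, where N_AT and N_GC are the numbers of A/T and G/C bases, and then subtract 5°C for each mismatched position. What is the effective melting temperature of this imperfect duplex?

Primer base counts: A=3, T=2, G=5, C=3 → A+T=5, G+C=8
Perfect-match Tm = 2(5) + 4(8) = 10 + 32 = 42°C
Mismatches (positions where the bases are not complementary): 2 (at positions 12, 13)
Effective Tm = 42 − 2×5 = 42 − 10 = 32°C

32°C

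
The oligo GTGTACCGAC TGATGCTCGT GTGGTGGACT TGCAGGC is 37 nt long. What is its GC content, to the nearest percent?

59%

A=5, C=8, G=14, T=10
G+C = 14 + 8 = 22 out of 37 bases
%GC = 22/37 × 100 = 59.46% ≈ 59%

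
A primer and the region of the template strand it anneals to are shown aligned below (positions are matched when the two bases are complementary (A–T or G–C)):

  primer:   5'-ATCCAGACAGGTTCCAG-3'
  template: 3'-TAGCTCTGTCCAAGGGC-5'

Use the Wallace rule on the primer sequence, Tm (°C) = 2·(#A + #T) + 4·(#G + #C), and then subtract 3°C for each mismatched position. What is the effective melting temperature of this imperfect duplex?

46°C

Primer base counts: A=5, T=3, G=4, C=5 → A+T=8, G+C=9
Perfect-match Tm = 2(8) + 4(9) = 16 + 36 = 52°C
Mismatches (positions where the bases are not complementary): 2 (at positions 4, 16)
Effective Tm = 52 − 2×3 = 52 − 6 = 46°C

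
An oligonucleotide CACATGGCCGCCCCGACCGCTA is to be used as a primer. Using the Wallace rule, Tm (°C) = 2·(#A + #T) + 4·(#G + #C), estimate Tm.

G=5, A=4, C=11, T=2
A+T = 6, G+C = 16
Tm = 4·16 + 2·6 = 64 + 12 = 76°C

76°C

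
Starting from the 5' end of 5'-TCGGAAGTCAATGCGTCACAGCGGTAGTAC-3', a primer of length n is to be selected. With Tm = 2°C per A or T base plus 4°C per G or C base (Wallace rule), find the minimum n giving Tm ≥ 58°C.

n = 19

First 18 bases: TCGGAAGTCAATGCGTCA → Tm = 54°C (< 58°C)
First 19 bases: TCGGAAGTCAATGCGTCAC → Tm = 58°C (≥ 58°C)
Each additional base adds 2°C (A/T) or 4°C (G/C), so Tm is non-decreasing in n; n = 19 is the first length to reach 58°C.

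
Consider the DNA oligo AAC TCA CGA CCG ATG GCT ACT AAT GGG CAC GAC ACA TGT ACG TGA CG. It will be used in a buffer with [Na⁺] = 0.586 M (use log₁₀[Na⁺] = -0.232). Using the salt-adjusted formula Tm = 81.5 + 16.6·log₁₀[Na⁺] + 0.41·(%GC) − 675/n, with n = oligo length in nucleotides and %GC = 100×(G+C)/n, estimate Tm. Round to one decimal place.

Length n = 47. G=12, T=8, A=14, C=13
G+C = 25, so %GC = 25/47 × 100 = 53.191%
Salt term: 16.6 × (-0.232) = -3.851
GC term: 0.41 × 53.191 = 21.808; length term: −675/47 = −14.362
Tm = 81.5 + (-3.851) + 21.808 − 14.362 = 85.095 → 85.1°C

85.1°C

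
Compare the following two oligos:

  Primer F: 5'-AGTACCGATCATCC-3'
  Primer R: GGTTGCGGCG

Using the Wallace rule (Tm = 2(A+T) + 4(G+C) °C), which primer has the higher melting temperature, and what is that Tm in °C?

Primer F, 42°C

Primer F: A+T=7, G+C=7 → Tm = 2(7)+4(7) = 42°C
Primer R: A+T=2, G+C=8 → Tm = 2(2)+4(8) = 36°C
42°C vs 36°C → primer F is higher.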